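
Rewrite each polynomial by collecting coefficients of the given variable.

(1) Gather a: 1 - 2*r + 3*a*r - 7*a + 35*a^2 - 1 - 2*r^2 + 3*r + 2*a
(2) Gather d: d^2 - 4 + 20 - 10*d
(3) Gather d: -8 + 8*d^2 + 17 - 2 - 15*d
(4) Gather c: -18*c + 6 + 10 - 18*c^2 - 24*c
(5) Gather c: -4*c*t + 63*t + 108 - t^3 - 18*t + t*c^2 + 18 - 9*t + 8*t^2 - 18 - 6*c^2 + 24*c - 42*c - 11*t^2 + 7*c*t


(1) = 35*a^2 + a*(3*r - 5) - 2*r^2 + r
(2) = d^2 - 10*d + 16
(3) = 8*d^2 - 15*d + 7
(4) = -18*c^2 - 42*c + 16
(5) = c^2*(t - 6) + c*(3*t - 18) - t^3 - 3*t^2 + 36*t + 108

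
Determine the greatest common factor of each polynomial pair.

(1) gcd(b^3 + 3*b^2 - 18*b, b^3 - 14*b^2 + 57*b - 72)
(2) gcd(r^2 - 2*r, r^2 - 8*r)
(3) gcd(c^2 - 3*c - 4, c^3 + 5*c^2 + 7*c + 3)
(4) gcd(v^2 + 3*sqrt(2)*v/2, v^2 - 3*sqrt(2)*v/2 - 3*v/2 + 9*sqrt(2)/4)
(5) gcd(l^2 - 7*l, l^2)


(1) = b - 3
(2) = r
(3) = c + 1
(4) = gcd(v*(v + 3*sqrt(2)/2), (v - 3/2)*(v - 3*sqrt(2)/2)) = 1
(5) = l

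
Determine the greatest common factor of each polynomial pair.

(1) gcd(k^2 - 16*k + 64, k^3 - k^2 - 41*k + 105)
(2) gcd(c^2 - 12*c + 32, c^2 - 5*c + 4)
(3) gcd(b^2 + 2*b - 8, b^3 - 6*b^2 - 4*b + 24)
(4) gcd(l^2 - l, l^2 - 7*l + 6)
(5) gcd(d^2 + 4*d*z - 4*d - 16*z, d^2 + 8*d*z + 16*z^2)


(1) = gcd((k - 8)^2, (k - 5)*(k - 3)*(k + 7)) = 1
(2) = c - 4
(3) = gcd((b - 2)*(b + 4), (b - 6)*(b - 2)*(b + 2)) = b - 2
(4) = gcd(l*(l - 1), (l - 6)*(l - 1)) = l - 1
(5) = d + 4*z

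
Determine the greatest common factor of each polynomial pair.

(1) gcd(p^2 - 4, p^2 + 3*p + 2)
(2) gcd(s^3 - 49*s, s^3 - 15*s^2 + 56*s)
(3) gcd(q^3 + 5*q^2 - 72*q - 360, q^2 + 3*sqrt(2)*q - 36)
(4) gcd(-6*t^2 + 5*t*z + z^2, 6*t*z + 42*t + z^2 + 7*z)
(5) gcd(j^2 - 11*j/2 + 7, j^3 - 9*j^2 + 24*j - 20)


(1) = gcd((p - 2)*(p + 2), (p + 1)*(p + 2)) = p + 2
(2) = gcd(s*(s - 7)*(s + 7), s*(s - 8)*(s - 7)) = s^2 - 7*s
(3) = gcd((q + 5)*(q - 6*sqrt(2))*(q + 6*sqrt(2)), (q - 3*sqrt(2))*(q + 6*sqrt(2))) = q + 6*sqrt(2)
(4) = 6*t + z
(5) = gcd((j - 7/2)*(j - 2), (j - 5)*(j - 2)^2) = j - 2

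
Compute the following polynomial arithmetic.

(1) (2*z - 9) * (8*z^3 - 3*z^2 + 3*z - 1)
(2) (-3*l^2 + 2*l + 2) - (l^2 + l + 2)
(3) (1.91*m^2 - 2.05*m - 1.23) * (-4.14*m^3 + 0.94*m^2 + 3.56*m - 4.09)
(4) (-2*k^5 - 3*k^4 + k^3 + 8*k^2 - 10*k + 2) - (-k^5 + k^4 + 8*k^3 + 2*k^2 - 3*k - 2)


(1) = 16*z^4 - 78*z^3 + 33*z^2 - 29*z + 9
(2) = -4*l^2 + l
(3) = -7.9074*m^5 + 10.2824*m^4 + 9.9648*m^3 - 16.2661*m^2 + 4.0057*m + 5.0307
(4) = -k^5 - 4*k^4 - 7*k^3 + 6*k^2 - 7*k + 4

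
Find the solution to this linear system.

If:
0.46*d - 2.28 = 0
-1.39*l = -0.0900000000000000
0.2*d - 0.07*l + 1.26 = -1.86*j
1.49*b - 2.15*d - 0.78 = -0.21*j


Then:
b = 7.85
d = 4.96
j = -1.21
l = 0.06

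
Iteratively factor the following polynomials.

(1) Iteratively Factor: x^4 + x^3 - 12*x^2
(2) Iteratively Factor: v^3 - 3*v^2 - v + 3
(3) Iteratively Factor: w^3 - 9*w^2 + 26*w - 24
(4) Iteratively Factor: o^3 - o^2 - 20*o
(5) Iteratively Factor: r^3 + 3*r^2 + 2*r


(1) = (x)*(x^3 + x^2 - 12*x) = x*(x - 3)*(x^2 + 4*x) = x^2*(x - 3)*(x + 4)
(2) = (v - 1)*(v^2 - 2*v - 3) = (v - 1)*(v + 1)*(v - 3)
(3) = (w - 4)*(w^2 - 5*w + 6) = (w - 4)*(w - 3)*(w - 2)
(4) = (o - 5)*(o^2 + 4*o) = (o - 5)*(o + 4)*(o)
(5) = (r + 2)*(r^2 + r) = r*(r + 2)*(r + 1)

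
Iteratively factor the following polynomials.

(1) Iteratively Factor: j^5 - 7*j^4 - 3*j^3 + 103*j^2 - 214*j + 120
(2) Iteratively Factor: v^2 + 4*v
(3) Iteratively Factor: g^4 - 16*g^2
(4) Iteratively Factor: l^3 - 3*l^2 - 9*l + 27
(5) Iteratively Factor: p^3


(1) = (j - 5)*(j^4 - 2*j^3 - 13*j^2 + 38*j - 24) = (j - 5)*(j + 4)*(j^3 - 6*j^2 + 11*j - 6) = (j - 5)*(j - 3)*(j + 4)*(j^2 - 3*j + 2) = (j - 5)*(j - 3)*(j - 2)*(j + 4)*(j - 1)
(2) = (v + 4)*(v)
(3) = (g - 4)*(g^3 + 4*g^2) = g*(g - 4)*(g^2 + 4*g) = g^2*(g - 4)*(g + 4)
(4) = (l - 3)*(l^2 - 9) = (l - 3)^2*(l + 3)
(5) = (p)*(p^2) = p^2*(p)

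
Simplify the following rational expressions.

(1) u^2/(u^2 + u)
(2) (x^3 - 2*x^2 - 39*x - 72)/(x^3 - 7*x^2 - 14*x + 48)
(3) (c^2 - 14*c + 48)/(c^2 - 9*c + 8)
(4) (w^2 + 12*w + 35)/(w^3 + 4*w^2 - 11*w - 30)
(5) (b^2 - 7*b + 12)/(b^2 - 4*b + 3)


(1) = u/(u + 1)
(2) = (x + 3)/(x - 2)
(3) = (c - 6)/(c - 1)
(4) = (w + 7)/(w^2 - w - 6)
(5) = (b - 4)/(b - 1)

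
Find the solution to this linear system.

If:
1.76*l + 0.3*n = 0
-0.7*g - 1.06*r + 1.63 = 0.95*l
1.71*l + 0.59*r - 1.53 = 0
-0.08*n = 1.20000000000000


Then:
g = 6.15
l = 2.56
n = -15.00
r = -4.82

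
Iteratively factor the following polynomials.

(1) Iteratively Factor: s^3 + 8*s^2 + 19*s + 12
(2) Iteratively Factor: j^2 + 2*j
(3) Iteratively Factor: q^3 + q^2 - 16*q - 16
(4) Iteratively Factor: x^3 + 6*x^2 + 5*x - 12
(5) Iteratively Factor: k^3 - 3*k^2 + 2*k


(1) = (s + 1)*(s^2 + 7*s + 12) = (s + 1)*(s + 3)*(s + 4)
(2) = (j + 2)*(j)
(3) = (q + 4)*(q^2 - 3*q - 4) = (q - 4)*(q + 4)*(q + 1)
(4) = (x - 1)*(x^2 + 7*x + 12) = (x - 1)*(x + 4)*(x + 3)
(5) = (k)*(k^2 - 3*k + 2) = k*(k - 2)*(k - 1)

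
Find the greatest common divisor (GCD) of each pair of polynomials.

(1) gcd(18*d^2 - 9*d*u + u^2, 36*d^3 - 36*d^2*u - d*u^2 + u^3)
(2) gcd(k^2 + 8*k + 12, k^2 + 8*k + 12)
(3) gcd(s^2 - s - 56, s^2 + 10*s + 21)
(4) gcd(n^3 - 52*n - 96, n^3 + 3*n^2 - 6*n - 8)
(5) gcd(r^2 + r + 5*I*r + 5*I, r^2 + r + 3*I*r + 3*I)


(1) = -6*d + u
(2) = gcd((k + 2)*(k + 6), (k + 2)*(k + 6)) = k^2 + 8*k + 12
(3) = gcd((s - 8)*(s + 7), (s + 3)*(s + 7)) = s + 7
(4) = 1
(5) = r + 1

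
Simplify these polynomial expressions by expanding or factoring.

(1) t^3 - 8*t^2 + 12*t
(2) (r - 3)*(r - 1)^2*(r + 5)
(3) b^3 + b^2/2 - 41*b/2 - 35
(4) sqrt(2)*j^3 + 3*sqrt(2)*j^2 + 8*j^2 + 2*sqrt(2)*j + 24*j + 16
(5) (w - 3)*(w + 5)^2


(1) = t*(t - 6)*(t - 2)
(2) = r^4 - 18*r^2 + 32*r - 15
(3) = (b - 5)*(b + 2)*(b + 7/2)
(4) = (j + 2)*(j + 4*sqrt(2))*(sqrt(2)*j + sqrt(2))
(5) = w^3 + 7*w^2 - 5*w - 75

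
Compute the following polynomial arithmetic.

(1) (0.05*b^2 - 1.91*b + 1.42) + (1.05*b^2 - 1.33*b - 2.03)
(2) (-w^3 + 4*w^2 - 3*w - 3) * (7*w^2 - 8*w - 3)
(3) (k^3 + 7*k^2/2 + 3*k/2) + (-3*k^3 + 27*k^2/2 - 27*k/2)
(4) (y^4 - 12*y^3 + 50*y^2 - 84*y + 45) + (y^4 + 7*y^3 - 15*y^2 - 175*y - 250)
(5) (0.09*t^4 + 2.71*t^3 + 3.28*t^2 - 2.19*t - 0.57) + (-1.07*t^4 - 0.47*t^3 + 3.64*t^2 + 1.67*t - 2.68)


(1) = 1.1*b^2 - 3.24*b - 0.61
(2) = -7*w^5 + 36*w^4 - 50*w^3 - 9*w^2 + 33*w + 9
(3) = -2*k^3 + 17*k^2 - 12*k
(4) = 2*y^4 - 5*y^3 + 35*y^2 - 259*y - 205
(5) = -0.98*t^4 + 2.24*t^3 + 6.92*t^2 - 0.52*t - 3.25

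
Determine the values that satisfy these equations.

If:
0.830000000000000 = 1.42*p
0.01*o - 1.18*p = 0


Then:
o = 68.97
p = 0.58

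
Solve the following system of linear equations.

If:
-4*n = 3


Then:
n = -3/4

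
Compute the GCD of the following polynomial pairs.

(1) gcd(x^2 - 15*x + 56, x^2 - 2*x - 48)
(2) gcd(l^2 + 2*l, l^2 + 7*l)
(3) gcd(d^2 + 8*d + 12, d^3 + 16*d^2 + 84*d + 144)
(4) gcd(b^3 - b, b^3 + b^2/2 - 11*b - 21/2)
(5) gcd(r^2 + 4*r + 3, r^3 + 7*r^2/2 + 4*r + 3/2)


(1) = x - 8
(2) = gcd(l*(l + 2), l*(l + 7)) = l
(3) = d + 6
(4) = b + 1
(5) = gcd((r + 1)*(r + 3), (r + 1)^2*(r + 3/2)) = r + 1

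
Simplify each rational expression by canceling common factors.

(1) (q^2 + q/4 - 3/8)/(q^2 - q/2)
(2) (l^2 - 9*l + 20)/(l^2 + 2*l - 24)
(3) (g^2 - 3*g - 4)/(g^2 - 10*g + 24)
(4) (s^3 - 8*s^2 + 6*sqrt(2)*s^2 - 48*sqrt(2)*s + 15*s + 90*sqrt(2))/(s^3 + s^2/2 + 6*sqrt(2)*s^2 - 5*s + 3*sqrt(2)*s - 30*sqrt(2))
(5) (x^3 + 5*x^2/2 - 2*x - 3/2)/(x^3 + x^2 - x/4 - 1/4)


(1) = (4*q + 3)/(4*q)
(2) = (l - 5)/(l + 6)
(3) = (g + 1)/(g - 6)
(4) = (2*s^2 - 16*s + 30)/(2*s^2 + s - 10)
(5) = (2*x^2 + 4*x - 6)/(2*x^2 + x - 1)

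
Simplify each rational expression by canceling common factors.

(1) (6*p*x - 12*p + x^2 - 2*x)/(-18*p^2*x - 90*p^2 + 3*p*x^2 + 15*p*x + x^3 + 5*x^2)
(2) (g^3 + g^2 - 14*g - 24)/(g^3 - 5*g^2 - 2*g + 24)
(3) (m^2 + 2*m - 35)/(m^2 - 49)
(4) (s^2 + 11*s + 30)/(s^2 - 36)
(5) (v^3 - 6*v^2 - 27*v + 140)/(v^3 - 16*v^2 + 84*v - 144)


(1) = (x - 2)/(-3*p*x - 15*p + x^2 + 5*x)
(2) = (g + 3)/(g - 3)
(3) = (m - 5)/(m - 7)
(4) = (s + 5)/(s - 6)
(5) = (v^2 - 2*v - 35)/(v^2 - 12*v + 36)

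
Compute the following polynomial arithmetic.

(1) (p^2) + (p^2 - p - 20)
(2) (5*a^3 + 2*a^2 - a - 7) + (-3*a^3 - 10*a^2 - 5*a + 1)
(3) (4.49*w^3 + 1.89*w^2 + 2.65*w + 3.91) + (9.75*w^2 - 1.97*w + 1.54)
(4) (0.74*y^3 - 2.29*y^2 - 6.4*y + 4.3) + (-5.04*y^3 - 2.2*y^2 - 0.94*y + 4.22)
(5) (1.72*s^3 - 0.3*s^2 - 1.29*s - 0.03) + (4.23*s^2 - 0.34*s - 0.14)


(1) = 2*p^2 - p - 20
(2) = 2*a^3 - 8*a^2 - 6*a - 6
(3) = 4.49*w^3 + 11.64*w^2 + 0.68*w + 5.45
(4) = -4.3*y^3 - 4.49*y^2 - 7.34*y + 8.52
(5) = 1.72*s^3 + 3.93*s^2 - 1.63*s - 0.17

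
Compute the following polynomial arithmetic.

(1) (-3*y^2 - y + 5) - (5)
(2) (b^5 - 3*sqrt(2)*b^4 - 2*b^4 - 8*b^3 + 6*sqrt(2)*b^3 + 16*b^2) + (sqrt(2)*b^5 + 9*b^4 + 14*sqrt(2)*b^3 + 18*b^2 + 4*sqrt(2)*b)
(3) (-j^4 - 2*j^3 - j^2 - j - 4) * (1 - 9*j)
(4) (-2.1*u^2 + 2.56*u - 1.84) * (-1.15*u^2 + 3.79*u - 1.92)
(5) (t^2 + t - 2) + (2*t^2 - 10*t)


(1) = -3*y^2 - y
(2) = b^5 + sqrt(2)*b^5 - 3*sqrt(2)*b^4 + 7*b^4 - 8*b^3 + 20*sqrt(2)*b^3 + 34*b^2 + 4*sqrt(2)*b
(3) = 9*j^5 + 17*j^4 + 7*j^3 + 8*j^2 + 35*j - 4
(4) = 2.415*u^4 - 10.903*u^3 + 15.8504*u^2 - 11.8888*u + 3.5328
(5) = 3*t^2 - 9*t - 2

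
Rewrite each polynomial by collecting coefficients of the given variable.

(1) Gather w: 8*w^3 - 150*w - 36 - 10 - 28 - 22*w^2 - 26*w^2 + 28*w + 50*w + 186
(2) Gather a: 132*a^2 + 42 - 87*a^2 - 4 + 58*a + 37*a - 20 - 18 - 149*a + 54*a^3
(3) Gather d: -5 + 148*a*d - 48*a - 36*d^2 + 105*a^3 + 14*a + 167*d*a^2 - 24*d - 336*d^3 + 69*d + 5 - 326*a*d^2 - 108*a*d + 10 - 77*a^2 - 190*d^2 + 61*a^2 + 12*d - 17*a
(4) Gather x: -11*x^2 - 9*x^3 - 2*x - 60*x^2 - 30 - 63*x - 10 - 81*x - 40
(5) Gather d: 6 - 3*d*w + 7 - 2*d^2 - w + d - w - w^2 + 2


(1) = 8*w^3 - 48*w^2 - 72*w + 112
(2) = 54*a^3 + 45*a^2 - 54*a
(3) = 105*a^3 - 16*a^2 - 51*a - 336*d^3 + d^2*(-326*a - 226) + d*(167*a^2 + 40*a + 57) + 10
(4) = -9*x^3 - 71*x^2 - 146*x - 80
(5) = -2*d^2 + d*(1 - 3*w) - w^2 - 2*w + 15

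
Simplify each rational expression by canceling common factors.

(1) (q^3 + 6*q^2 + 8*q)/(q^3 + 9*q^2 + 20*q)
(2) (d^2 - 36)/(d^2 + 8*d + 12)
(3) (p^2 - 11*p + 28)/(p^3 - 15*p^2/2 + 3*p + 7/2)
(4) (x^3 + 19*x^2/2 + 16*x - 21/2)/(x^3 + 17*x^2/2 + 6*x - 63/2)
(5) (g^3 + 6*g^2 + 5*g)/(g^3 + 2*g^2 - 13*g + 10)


(1) = (q + 2)/(q + 5)
(2) = (d - 6)/(d + 2)
(3) = (2*p - 8)/(2*p^2 - p - 1)
(4) = (2*x - 1)/(2*x - 3)
(5) = (g^2 + g)/(g^2 - 3*g + 2)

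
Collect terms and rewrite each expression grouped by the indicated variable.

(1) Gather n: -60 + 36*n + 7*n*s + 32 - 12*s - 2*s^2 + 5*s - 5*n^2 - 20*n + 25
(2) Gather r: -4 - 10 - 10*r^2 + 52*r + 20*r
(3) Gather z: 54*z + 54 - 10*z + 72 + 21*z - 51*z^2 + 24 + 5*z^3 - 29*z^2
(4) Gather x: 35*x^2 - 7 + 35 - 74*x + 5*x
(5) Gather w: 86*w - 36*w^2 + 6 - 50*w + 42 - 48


(1) = -5*n^2 + n*(7*s + 16) - 2*s^2 - 7*s - 3
(2) = -10*r^2 + 72*r - 14
(3) = 5*z^3 - 80*z^2 + 65*z + 150
(4) = 35*x^2 - 69*x + 28
(5) = -36*w^2 + 36*w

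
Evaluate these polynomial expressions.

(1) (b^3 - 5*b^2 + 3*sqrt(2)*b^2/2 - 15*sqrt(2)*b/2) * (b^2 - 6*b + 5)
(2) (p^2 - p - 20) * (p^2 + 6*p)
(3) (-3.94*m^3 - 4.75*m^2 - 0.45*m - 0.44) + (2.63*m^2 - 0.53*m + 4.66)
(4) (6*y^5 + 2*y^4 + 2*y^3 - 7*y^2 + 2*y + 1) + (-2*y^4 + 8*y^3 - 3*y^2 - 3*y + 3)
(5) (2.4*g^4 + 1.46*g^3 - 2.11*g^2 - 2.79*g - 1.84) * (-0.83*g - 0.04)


(1) = b^5 - 11*b^4 + 3*sqrt(2)*b^4/2 - 33*sqrt(2)*b^3/2 + 35*b^3 - 25*b^2 + 105*sqrt(2)*b^2/2 - 75*sqrt(2)*b/2
(2) = p^4 + 5*p^3 - 26*p^2 - 120*p
(3) = -3.94*m^3 - 2.12*m^2 - 0.98*m + 4.22
(4) = 6*y^5 + 10*y^3 - 10*y^2 - y + 4
(5) = -1.992*g^5 - 1.3078*g^4 + 1.6929*g^3 + 2.4001*g^2 + 1.6388*g + 0.0736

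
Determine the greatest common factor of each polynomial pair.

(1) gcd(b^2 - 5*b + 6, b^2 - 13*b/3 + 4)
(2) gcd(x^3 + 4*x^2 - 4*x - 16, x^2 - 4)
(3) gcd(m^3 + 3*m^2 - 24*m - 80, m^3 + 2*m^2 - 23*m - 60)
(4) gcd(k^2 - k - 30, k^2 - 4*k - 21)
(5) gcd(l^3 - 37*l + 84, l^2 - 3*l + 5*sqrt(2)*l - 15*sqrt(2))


(1) = b - 3
(2) = gcd((x - 2)*(x + 2)*(x + 4), (x - 2)*(x + 2)) = x^2 - 4
(3) = gcd((m - 5)*(m + 4)^2, (m - 5)*(m + 3)*(m + 4)) = m^2 - m - 20
(4) = 1
(5) = gcd((l - 4)*(l - 3)*(l + 7), (l - 3)*(l + 5*sqrt(2))) = l - 3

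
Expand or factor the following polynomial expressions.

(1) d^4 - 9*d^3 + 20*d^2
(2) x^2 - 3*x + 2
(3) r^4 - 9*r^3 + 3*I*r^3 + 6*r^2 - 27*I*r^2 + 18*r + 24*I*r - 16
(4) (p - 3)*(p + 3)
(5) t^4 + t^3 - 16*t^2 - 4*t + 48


(1) = d^2*(d - 5)*(d - 4)
(2) = (x - 2)*(x - 1)
(3) = (r - 8)*(r - 1)*(r + I)*(r + 2*I)
(4) = p^2 - 9
(5) = (t - 3)*(t - 2)*(t + 2)*(t + 4)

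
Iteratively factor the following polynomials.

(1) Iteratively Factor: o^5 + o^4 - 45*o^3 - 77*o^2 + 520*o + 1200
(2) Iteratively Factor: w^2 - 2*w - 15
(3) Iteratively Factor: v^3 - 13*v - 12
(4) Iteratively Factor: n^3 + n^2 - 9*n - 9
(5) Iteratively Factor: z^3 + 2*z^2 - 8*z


(1) = (o + 3)*(o^4 - 2*o^3 - 39*o^2 + 40*o + 400) = (o + 3)*(o + 4)*(o^3 - 6*o^2 - 15*o + 100) = (o - 5)*(o + 3)*(o + 4)*(o^2 - o - 20) = (o - 5)^2*(o + 3)*(o + 4)*(o + 4)
(2) = (w - 5)*(w + 3)
(3) = (v + 3)*(v^2 - 3*v - 4) = (v - 4)*(v + 3)*(v + 1)
(4) = (n - 3)*(n^2 + 4*n + 3) = (n - 3)*(n + 3)*(n + 1)
(5) = (z - 2)*(z^2 + 4*z) = z*(z - 2)*(z + 4)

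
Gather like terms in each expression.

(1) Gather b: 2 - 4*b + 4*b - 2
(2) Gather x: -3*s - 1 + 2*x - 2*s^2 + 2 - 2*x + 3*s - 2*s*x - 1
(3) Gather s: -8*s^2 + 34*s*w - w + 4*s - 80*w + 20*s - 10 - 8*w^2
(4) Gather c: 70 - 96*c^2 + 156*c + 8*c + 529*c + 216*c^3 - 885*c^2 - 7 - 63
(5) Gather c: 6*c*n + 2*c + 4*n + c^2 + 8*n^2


(1) = 0
(2) = -2*s^2 - 2*s*x
(3) = -8*s^2 + s*(34*w + 24) - 8*w^2 - 81*w - 10
(4) = 216*c^3 - 981*c^2 + 693*c
(5) = c^2 + c*(6*n + 2) + 8*n^2 + 4*n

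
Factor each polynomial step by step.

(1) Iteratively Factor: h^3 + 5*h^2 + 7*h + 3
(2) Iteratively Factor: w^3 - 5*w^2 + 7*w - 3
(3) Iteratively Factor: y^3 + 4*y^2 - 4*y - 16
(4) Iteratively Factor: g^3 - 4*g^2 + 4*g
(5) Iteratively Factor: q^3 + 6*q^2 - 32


(1) = (h + 3)*(h^2 + 2*h + 1) = (h + 1)*(h + 3)*(h + 1)
(2) = (w - 1)*(w^2 - 4*w + 3) = (w - 1)^2*(w - 3)
(3) = (y - 2)*(y^2 + 6*y + 8) = (y - 2)*(y + 4)*(y + 2)
(4) = (g - 2)*(g^2 - 2*g) = (g - 2)^2*(g)
(5) = (q + 4)*(q^2 + 2*q - 8) = (q - 2)*(q + 4)*(q + 4)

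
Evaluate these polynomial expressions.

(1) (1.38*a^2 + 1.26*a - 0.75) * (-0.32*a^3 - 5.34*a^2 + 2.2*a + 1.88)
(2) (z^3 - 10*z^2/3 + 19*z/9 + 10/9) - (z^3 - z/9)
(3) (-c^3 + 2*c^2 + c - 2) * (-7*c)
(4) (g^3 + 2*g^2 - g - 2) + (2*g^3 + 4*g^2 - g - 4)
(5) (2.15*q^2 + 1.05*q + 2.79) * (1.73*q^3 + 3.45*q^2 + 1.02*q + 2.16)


(1) = -0.4416*a^5 - 7.7724*a^4 - 3.4524*a^3 + 9.3714*a^2 + 0.7188*a - 1.41
(2) = -10*z^2/3 + 20*z/9 + 10/9
(3) = 7*c^4 - 14*c^3 - 7*c^2 + 14*c
(4) = 3*g^3 + 6*g^2 - 2*g - 6
(5) = 3.7195*q^5 + 9.234*q^4 + 10.6422*q^3 + 15.3405*q^2 + 5.1138*q + 6.0264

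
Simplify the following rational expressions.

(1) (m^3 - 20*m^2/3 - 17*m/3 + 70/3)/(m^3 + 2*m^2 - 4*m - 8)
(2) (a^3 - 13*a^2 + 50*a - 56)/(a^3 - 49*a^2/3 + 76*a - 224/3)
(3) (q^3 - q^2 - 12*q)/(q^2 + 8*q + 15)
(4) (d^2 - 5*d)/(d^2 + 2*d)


(1) = (3*m^2 - 26*m + 35)/(3*m^2 - 12)
(2) = (3*a^2 - 18*a + 24)/(3*a^2 - 28*a + 32)
(3) = (q^2 - 4*q)/(q + 5)
(4) = (d - 5)/(d + 2)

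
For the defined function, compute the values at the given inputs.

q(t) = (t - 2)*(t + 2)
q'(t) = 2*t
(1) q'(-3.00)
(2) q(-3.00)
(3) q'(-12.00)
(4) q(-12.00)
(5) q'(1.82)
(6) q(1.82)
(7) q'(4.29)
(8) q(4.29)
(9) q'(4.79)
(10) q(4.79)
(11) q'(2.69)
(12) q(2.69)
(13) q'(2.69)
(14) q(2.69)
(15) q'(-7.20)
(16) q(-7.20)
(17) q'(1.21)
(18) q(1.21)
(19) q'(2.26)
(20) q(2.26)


(1) = -6.00
(2) = 5.00
(3) = -24.00
(4) = 140.00
(5) = 3.64
(6) = -0.69
(7) = 8.58
(8) = 14.40
(9) = 9.58
(10) = 18.94
(11) = 5.38
(12) = 3.24
(13) = 5.38
(14) = 3.24
(15) = -14.40
(16) = 47.84
(17) = 2.42
(18) = -2.54
(19) = 4.52
(20) = 1.11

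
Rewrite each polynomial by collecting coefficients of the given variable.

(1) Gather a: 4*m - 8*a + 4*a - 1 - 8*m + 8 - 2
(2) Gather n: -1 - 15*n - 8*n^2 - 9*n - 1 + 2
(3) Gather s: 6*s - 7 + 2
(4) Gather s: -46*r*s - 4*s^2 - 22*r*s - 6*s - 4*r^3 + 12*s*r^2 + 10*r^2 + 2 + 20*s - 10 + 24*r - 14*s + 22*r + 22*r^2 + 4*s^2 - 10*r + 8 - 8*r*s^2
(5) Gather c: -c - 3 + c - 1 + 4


(1) = -4*a - 4*m + 5
(2) = -8*n^2 - 24*n
(3) = 6*s - 5
(4) = -4*r^3 + 32*r^2 - 8*r*s^2 + 36*r + s*(12*r^2 - 68*r)
(5) = 0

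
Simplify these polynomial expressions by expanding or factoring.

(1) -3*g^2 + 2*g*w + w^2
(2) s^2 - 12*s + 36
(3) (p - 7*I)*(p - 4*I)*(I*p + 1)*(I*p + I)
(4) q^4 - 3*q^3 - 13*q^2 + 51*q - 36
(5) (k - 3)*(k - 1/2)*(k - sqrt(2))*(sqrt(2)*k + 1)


(1) = (-g + w)*(3*g + w)
(2) = (s - 6)^2
(3) = -p^4 - p^3 + 12*I*p^3 + 39*p^2 + 12*I*p^2 + 39*p - 28*I*p - 28*I
(4) = (q - 3)^2*(q - 1)*(q + 4)
(5) = sqrt(2)*k^4 - 7*sqrt(2)*k^3/2 - k^3 + sqrt(2)*k^2/2 + 7*k^2/2 - 3*k/2 + 7*sqrt(2)*k/2 - 3*sqrt(2)/2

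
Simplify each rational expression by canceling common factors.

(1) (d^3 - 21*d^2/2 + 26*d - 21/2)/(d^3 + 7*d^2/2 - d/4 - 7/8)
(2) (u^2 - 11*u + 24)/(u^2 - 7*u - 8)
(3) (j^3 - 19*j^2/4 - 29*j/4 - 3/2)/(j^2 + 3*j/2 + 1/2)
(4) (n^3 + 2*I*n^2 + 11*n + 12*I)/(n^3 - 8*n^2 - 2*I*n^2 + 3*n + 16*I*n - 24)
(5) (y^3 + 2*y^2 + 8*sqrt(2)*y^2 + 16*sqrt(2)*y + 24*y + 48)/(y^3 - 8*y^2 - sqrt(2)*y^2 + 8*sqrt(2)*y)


(1) = (4*d^2 - 40*d + 84)/(4*d^2 + 16*d + 7)
(2) = (u - 3)/(u + 1)
(3) = (4*j^2 - 23*j - 6)/(4*j + 2)
(4) = (n + 4*I)/(n - 8)
(5) = (y^3 + y^2*(2 + 8*sqrt(2)) + y*(16*sqrt(2) + 24) + 48)/(y^3 + y^2*(-8 - sqrt(2)) + 8*sqrt(2)*y)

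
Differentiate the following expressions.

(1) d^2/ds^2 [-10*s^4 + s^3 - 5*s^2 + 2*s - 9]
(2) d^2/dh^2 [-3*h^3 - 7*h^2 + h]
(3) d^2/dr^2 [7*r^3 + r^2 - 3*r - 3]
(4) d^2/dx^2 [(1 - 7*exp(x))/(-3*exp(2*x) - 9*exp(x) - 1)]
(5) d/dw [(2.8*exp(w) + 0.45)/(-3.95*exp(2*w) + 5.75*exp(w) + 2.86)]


(1) = -120*s^2 + 6*s - 10
(2) = -18*h - 14
(3) = 42*r + 2
(4) = (63*exp(4*x) - 225*exp(3*x) - 207*exp(2*x) - 132*exp(x) + 16)*exp(x)/(27*exp(6*x) + 243*exp(5*x) + 756*exp(4*x) + 891*exp(3*x) + 252*exp(2*x) + 27*exp(x) + 1)
(5) = (11.06*exp(2*w) + 3.555*exp(w) + 5.4205)*exp(w)/(15.6025*exp(4*w) - 45.425*exp(3*w) + 10.4685*exp(2*w) + 32.89*exp(w) + 8.1796)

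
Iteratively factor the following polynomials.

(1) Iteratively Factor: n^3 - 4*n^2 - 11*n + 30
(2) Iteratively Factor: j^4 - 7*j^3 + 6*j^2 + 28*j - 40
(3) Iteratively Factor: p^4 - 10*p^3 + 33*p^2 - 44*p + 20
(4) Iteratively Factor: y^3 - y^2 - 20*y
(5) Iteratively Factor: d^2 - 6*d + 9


(1) = (n - 2)*(n^2 - 2*n - 15) = (n - 5)*(n - 2)*(n + 3)
(2) = (j - 2)*(j^3 - 5*j^2 - 4*j + 20) = (j - 2)*(j + 2)*(j^2 - 7*j + 10) = (j - 5)*(j - 2)*(j + 2)*(j - 2)
(3) = (p - 2)*(p^3 - 8*p^2 + 17*p - 10) = (p - 2)*(p - 1)*(p^2 - 7*p + 10) = (p - 2)^2*(p - 1)*(p - 5)
(4) = (y + 4)*(y^2 - 5*y) = y*(y + 4)*(y - 5)
(5) = (d - 3)*(d - 3)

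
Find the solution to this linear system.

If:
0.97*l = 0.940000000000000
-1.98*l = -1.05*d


Then:
d = 1.83
l = 0.97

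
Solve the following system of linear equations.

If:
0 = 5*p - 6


Then:
p = 6/5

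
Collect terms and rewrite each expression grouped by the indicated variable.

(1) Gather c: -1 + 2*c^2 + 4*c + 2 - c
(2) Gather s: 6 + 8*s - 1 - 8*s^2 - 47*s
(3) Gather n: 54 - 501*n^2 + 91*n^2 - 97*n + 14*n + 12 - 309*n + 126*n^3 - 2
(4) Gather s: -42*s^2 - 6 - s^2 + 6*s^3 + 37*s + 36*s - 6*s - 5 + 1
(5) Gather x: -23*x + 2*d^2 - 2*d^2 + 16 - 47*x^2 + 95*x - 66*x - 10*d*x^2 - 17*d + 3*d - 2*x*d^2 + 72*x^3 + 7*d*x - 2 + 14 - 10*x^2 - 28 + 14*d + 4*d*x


(1) = 2*c^2 + 3*c + 1
(2) = -8*s^2 - 39*s + 5
(3) = 126*n^3 - 410*n^2 - 392*n + 64
(4) = 6*s^3 - 43*s^2 + 67*s - 10
(5) = 72*x^3 + x^2*(-10*d - 57) + x*(-2*d^2 + 11*d + 6)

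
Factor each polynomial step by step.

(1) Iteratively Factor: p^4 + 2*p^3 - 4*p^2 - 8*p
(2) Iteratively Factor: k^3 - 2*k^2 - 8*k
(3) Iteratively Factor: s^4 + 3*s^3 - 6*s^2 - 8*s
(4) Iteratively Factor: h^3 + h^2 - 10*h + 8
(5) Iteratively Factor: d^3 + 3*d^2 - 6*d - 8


(1) = (p + 2)*(p^3 - 4*p) = (p + 2)^2*(p^2 - 2*p) = (p - 2)*(p + 2)^2*(p)
(2) = (k - 4)*(k^2 + 2*k) = k*(k - 4)*(k + 2)
(3) = (s + 1)*(s^3 + 2*s^2 - 8*s) = s*(s + 1)*(s^2 + 2*s - 8) = s*(s - 2)*(s + 1)*(s + 4)
(4) = (h + 4)*(h^2 - 3*h + 2) = (h - 1)*(h + 4)*(h - 2)
(5) = (d + 4)*(d^2 - d - 2) = (d + 1)*(d + 4)*(d - 2)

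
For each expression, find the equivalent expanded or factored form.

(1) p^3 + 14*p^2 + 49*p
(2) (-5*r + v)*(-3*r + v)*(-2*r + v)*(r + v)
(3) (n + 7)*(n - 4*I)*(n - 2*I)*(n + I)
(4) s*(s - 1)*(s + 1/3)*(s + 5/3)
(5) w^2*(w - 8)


(1) = p*(p + 7)^2
(2) = -30*r^4 + r^3*v + 21*r^2*v^2 - 9*r*v^3 + v^4
(3) = n^4 + 7*n^3 - 5*I*n^3 - 2*n^2 - 35*I*n^2 - 14*n - 8*I*n - 56*I
(4) = s^4 + s^3 - 13*s^2/9 - 5*s/9
(5) = w^3 - 8*w^2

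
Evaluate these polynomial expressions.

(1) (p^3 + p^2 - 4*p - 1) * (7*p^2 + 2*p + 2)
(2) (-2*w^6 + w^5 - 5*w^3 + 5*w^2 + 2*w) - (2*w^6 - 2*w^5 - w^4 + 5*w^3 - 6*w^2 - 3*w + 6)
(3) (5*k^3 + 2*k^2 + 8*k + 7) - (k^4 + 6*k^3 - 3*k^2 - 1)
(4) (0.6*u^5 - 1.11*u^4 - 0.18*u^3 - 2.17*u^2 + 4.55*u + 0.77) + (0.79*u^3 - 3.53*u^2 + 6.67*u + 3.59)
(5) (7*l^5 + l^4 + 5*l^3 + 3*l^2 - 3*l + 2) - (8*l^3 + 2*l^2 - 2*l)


(1) = 7*p^5 + 9*p^4 - 24*p^3 - 13*p^2 - 10*p - 2
(2) = -4*w^6 + 3*w^5 + w^4 - 10*w^3 + 11*w^2 + 5*w - 6
(3) = -k^4 - k^3 + 5*k^2 + 8*k + 8
(4) = 0.6*u^5 - 1.11*u^4 + 0.61*u^3 - 5.7*u^2 + 11.22*u + 4.36
(5) = 7*l^5 + l^4 - 3*l^3 + l^2 - l + 2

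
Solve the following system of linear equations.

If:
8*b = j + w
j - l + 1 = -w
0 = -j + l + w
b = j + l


Then:
b = -1/10
j = -3/10
l = 1/5
w = -1/2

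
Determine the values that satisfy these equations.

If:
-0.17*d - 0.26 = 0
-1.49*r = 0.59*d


Then:
d = -1.53
r = 0.61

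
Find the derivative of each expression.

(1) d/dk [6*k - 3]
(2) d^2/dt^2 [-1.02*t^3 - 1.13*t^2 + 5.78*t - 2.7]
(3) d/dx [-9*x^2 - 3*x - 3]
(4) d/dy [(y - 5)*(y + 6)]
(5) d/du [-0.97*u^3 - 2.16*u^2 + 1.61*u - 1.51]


(1) = 6
(2) = -6.12*t - 2.26
(3) = -18*x - 3
(4) = 2*y + 1
(5) = -2.91*u^2 - 4.32*u + 1.61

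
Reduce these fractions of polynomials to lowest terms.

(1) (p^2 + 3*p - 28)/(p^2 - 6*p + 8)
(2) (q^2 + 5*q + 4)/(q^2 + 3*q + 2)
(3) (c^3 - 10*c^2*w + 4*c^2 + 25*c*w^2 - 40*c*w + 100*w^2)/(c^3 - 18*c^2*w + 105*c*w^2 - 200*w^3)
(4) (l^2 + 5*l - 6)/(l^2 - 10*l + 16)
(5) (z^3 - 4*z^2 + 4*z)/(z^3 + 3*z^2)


(1) = (p + 7)/(p - 2)
(2) = (q + 4)/(q + 2)
(3) = (-c - 4)/(-c + 8*w)
(4) = (l^2 + 5*l - 6)/(l^2 - 10*l + 16)
(5) = (z^2 - 4*z + 4)/(z^2 + 3*z)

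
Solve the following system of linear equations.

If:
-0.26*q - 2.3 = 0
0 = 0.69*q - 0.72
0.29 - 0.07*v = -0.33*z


Then:
No Solution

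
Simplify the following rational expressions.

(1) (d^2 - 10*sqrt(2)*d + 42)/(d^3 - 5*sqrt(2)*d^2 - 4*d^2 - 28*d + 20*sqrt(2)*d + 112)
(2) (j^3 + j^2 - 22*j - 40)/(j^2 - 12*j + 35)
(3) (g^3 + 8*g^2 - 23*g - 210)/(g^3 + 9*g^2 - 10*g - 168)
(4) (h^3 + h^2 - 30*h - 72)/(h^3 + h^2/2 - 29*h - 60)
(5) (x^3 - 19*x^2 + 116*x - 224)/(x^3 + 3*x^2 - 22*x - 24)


(1) = (d - 3*sqrt(2))/(d^2 + d*(-4 + 2*sqrt(2)) - 8*sqrt(2))
(2) = (j^2 + 6*j + 8)/(j - 7)
(3) = (g - 5)/(g - 4)
(4) = (2*h + 6)/(2*h + 5)
(5) = (x^2 - 15*x + 56)/(x^2 + 7*x + 6)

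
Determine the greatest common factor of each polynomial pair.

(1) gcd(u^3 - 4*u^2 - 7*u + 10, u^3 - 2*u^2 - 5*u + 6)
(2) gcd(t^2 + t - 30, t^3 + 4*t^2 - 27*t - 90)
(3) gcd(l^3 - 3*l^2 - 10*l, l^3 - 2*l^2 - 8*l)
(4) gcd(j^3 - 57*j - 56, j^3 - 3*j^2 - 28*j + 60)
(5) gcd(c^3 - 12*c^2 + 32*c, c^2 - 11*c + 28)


(1) = u^2 + u - 2
(2) = t^2 + t - 30
(3) = gcd(l*(l - 5)*(l + 2), l*(l - 4)*(l + 2)) = l^2 + 2*l
(4) = gcd((j - 8)*(j + 1)*(j + 7), (j - 6)*(j - 2)*(j + 5)) = 1
(5) = c - 4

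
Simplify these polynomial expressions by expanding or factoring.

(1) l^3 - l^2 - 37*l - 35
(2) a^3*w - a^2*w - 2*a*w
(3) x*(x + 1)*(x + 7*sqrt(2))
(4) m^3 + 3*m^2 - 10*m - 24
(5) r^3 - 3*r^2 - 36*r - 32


(1) = (l - 7)*(l + 1)*(l + 5)
(2) = a*(a - 2)*(a*w + w)
(3) = x^3 + x^2 + 7*sqrt(2)*x^2 + 7*sqrt(2)*x
(4) = (m - 3)*(m + 2)*(m + 4)
(5) = (r - 8)*(r + 1)*(r + 4)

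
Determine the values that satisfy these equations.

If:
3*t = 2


Then:
t = 2/3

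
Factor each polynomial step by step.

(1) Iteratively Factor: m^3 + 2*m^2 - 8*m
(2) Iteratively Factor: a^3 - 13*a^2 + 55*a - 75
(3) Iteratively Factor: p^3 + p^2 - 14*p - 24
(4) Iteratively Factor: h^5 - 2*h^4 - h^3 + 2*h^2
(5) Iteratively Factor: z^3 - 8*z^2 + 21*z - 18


(1) = (m + 4)*(m^2 - 2*m) = m*(m + 4)*(m - 2)
(2) = (a - 5)*(a^2 - 8*a + 15) = (a - 5)^2*(a - 3)
(3) = (p + 2)*(p^2 - p - 12) = (p - 4)*(p + 2)*(p + 3)
(4) = (h)*(h^4 - 2*h^3 - h^2 + 2*h) = h*(h - 1)*(h^3 - h^2 - 2*h) = h*(h - 2)*(h - 1)*(h^2 + h) = h^2*(h - 2)*(h - 1)*(h + 1)
(5) = (z - 3)*(z^2 - 5*z + 6) = (z - 3)^2*(z - 2)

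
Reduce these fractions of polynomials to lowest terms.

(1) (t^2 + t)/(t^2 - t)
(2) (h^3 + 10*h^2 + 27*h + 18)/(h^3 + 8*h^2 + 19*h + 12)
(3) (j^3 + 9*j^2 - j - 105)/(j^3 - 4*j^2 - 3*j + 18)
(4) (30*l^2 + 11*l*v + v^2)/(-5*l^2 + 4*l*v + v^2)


(1) = (t + 1)/(t - 1)
(2) = (h + 6)/(h + 4)
(3) = (j^2 + 12*j + 35)/(j^2 - j - 6)
(4) = (6*l + v)/(-l + v)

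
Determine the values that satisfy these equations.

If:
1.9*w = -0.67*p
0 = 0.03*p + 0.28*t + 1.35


Then:
p = -2.83582089552239*w
t = 0.303837953091684*w - 4.82142857142857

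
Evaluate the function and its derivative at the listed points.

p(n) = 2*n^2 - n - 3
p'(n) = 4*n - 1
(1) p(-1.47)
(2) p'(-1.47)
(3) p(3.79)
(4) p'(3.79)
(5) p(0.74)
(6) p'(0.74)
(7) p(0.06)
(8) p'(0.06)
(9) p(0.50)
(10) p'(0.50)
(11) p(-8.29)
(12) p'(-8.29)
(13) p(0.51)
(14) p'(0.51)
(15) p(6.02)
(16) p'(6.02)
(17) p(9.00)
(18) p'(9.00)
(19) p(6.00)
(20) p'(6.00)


(1) = 2.79
(2) = -6.88
(3) = 21.94
(4) = 14.16
(5) = -2.64
(6) = 1.96
(7) = -3.05
(8) = -0.76
(9) = -3.00
(10) = 1.00
(11) = 142.74
(12) = -34.16
(13) = -2.99
(14) = 1.04
(15) = 63.46
(16) = 23.08
(17) = 150.00
(18) = 35.00
(19) = 63.00
(20) = 23.00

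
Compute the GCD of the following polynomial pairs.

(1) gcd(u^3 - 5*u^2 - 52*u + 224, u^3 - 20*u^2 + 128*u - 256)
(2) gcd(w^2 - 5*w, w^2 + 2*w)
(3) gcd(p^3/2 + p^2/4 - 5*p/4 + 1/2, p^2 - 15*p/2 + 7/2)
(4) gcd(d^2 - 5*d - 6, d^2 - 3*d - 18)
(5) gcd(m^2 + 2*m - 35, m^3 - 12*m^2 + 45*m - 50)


(1) = gcd((u - 8)*(u - 4)*(u + 7), (u - 8)^2*(u - 4)) = u^2 - 12*u + 32
(2) = gcd(w*(w - 5), w*(w + 2)) = w
(3) = p - 1/2
(4) = gcd((d - 6)*(d + 1), (d - 6)*(d + 3)) = d - 6
(5) = m - 5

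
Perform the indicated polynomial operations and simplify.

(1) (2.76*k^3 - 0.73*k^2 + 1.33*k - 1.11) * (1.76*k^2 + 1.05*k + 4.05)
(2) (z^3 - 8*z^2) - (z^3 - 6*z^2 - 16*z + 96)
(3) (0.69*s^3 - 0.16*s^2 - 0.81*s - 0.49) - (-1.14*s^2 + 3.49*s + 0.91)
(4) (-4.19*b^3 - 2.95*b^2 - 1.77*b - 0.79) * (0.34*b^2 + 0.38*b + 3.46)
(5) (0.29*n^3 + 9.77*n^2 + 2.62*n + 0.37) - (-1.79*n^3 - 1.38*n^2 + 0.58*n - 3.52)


(1) = 4.8576*k^5 + 1.6132*k^4 + 12.7523*k^3 - 3.5136*k^2 + 4.221*k - 4.4955
(2) = -2*z^2 + 16*z - 96
(3) = 0.69*s^3 + 0.98*s^2 - 4.3*s - 1.4
(4) = -1.4246*b^5 - 2.5952*b^4 - 16.2202*b^3 - 11.1482*b^2 - 6.4244*b - 2.7334
(5) = 2.08*n^3 + 11.15*n^2 + 2.04*n + 3.89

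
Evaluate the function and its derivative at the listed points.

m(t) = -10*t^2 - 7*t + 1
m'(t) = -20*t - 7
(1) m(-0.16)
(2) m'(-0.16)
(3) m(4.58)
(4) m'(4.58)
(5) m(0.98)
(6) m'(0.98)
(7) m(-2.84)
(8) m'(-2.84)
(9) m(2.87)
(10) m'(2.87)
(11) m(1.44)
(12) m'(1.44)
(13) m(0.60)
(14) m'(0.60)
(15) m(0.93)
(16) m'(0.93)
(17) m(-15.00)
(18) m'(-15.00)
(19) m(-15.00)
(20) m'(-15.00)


(1) = 1.86
(2) = -3.80
(3) = -240.82
(4) = -98.60
(5) = -15.46
(6) = -26.60
(7) = -59.78
(8) = 49.80
(9) = -101.46
(10) = -64.40
(11) = -29.82
(12) = -35.80
(13) = -6.80
(14) = -19.00
(15) = -14.16
(16) = -25.60
(17) = -2144.00
(18) = 293.00
(19) = -2144.00
(20) = 293.00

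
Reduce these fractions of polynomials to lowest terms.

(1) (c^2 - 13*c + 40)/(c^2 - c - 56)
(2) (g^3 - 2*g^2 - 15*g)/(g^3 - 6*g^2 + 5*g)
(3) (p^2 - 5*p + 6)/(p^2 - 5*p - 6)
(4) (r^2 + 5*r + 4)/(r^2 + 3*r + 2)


(1) = (c - 5)/(c + 7)
(2) = (g + 3)/(g - 1)
(3) = (p^2 - 5*p + 6)/(p^2 - 5*p - 6)
(4) = (r + 4)/(r + 2)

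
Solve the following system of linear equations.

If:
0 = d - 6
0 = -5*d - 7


Then:
No Solution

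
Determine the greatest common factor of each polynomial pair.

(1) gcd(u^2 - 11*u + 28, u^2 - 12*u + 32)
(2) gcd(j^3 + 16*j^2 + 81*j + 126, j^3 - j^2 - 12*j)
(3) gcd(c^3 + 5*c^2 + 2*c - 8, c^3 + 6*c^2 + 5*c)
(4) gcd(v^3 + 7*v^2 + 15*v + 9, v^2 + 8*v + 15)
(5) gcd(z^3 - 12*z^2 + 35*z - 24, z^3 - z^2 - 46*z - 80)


(1) = u - 4
(2) = gcd((j + 3)*(j + 6)*(j + 7), j*(j - 4)*(j + 3)) = j + 3
(3) = 1
(4) = gcd((v + 1)*(v + 3)^2, (v + 3)*(v + 5)) = v + 3
(5) = gcd((z - 8)*(z - 3)*(z - 1), (z - 8)*(z + 2)*(z + 5)) = z - 8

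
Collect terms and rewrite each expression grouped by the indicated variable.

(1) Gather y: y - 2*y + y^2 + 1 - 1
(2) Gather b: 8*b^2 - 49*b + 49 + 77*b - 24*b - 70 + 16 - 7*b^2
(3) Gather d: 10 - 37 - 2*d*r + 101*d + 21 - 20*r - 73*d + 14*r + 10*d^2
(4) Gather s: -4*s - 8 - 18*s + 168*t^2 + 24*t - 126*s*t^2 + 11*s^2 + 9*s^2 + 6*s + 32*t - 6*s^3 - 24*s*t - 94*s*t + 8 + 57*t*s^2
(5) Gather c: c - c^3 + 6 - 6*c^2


(1) = y^2 - y
(2) = b^2 + 4*b - 5
(3) = 10*d^2 + d*(28 - 2*r) - 6*r - 6
(4) = -6*s^3 + s^2*(57*t + 20) + s*(-126*t^2 - 118*t - 16) + 168*t^2 + 56*t
(5) = -c^3 - 6*c^2 + c + 6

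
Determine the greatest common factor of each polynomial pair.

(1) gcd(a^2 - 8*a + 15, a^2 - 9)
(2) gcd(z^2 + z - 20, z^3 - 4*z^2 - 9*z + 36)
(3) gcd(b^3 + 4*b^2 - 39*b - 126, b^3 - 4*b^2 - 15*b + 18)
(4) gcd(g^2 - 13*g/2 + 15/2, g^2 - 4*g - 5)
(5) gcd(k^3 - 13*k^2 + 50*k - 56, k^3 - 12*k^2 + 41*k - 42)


(1) = gcd((a - 5)*(a - 3), (a - 3)*(a + 3)) = a - 3
(2) = gcd((z - 4)*(z + 5), (z - 4)*(z - 3)*(z + 3)) = z - 4
(3) = gcd((b - 6)*(b + 3)*(b + 7), (b - 6)*(b - 1)*(b + 3)) = b^2 - 3*b - 18
(4) = g - 5
(5) = gcd((k - 7)*(k - 4)*(k - 2), (k - 7)*(k - 3)*(k - 2)) = k^2 - 9*k + 14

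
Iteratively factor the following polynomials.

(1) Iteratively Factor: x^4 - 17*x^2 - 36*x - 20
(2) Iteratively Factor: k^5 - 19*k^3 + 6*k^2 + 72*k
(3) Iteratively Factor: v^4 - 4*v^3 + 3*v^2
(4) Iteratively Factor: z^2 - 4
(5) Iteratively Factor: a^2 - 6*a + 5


(1) = (x + 2)*(x^3 - 2*x^2 - 13*x - 10) = (x + 1)*(x + 2)*(x^2 - 3*x - 10) = (x - 5)*(x + 1)*(x + 2)*(x + 2)
(2) = (k + 4)*(k^4 - 4*k^3 - 3*k^2 + 18*k) = (k + 2)*(k + 4)*(k^3 - 6*k^2 + 9*k) = k*(k + 2)*(k + 4)*(k^2 - 6*k + 9) = k*(k - 3)*(k + 2)*(k + 4)*(k - 3)
(3) = (v)*(v^3 - 4*v^2 + 3*v) = v*(v - 3)*(v^2 - v) = v^2*(v - 3)*(v - 1)
(4) = (z + 2)*(z - 2)
(5) = (a - 1)*(a - 5)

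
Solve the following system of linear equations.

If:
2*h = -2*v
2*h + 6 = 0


Then:
h = -3
v = 3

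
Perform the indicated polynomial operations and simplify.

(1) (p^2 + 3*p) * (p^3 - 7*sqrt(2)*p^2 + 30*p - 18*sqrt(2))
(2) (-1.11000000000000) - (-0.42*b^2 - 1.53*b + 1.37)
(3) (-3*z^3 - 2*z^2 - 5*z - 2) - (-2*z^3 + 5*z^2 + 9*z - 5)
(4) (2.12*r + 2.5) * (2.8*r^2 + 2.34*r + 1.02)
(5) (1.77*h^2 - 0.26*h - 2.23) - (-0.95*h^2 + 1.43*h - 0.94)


(1) = p^5 - 7*sqrt(2)*p^4 + 3*p^4 - 21*sqrt(2)*p^3 + 30*p^3 - 18*sqrt(2)*p^2 + 90*p^2 - 54*sqrt(2)*p
(2) = 0.42*b^2 + 1.53*b - 2.48
(3) = -z^3 - 7*z^2 - 14*z + 3
(4) = 5.936*r^3 + 11.9608*r^2 + 8.0124*r + 2.55
(5) = 2.72*h^2 - 1.69*h - 1.29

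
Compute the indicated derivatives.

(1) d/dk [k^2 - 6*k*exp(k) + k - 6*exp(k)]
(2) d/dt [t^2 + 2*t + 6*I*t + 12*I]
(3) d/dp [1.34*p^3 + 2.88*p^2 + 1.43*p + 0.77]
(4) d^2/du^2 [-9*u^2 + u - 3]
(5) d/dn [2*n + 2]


(1) = -6*k*exp(k) + 2*k - 12*exp(k) + 1
(2) = 2*t + 2 + 6*I
(3) = 4.02*p^2 + 5.76*p + 1.43
(4) = -18
(5) = 2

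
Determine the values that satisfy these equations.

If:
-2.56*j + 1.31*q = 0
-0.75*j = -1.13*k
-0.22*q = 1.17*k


Then:
j = 0.00
k = 0.00
q = 0.00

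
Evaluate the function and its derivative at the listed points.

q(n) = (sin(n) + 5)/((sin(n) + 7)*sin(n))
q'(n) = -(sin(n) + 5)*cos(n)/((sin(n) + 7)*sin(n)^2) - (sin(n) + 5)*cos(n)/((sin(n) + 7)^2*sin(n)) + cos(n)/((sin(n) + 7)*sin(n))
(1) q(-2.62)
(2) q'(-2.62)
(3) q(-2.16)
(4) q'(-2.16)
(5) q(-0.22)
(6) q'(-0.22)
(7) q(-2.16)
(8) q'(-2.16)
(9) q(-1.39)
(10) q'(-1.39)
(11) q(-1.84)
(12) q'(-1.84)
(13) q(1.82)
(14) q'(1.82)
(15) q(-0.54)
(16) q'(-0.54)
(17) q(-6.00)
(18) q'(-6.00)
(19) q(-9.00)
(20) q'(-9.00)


(1) = -1.39
(2) = 2.50
(3) = -0.81
(4) = 0.58
(5) = -3.23
(6) = -14.64
(7) = -0.81
(8) = 0.58
(9) = -0.68
(10) = -0.13
(11) = -0.69
(12) = 0.21
(13) = 0.77
(14) = 0.19
(15) = -1.35
(16) = -2.32
(17) = 2.60
(18) = -8.79
(19) = -1.69
(20) = 3.84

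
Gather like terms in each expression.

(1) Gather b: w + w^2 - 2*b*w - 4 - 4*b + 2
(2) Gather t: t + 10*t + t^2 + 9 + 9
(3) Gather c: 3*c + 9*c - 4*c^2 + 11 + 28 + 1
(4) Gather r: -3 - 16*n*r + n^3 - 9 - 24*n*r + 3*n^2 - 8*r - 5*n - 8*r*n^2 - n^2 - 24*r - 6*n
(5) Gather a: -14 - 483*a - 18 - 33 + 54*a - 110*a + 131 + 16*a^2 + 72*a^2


(1) = b*(-2*w - 4) + w^2 + w - 2
(2) = t^2 + 11*t + 18
(3) = -4*c^2 + 12*c + 40
(4) = n^3 + 2*n^2 - 11*n + r*(-8*n^2 - 40*n - 32) - 12
(5) = 88*a^2 - 539*a + 66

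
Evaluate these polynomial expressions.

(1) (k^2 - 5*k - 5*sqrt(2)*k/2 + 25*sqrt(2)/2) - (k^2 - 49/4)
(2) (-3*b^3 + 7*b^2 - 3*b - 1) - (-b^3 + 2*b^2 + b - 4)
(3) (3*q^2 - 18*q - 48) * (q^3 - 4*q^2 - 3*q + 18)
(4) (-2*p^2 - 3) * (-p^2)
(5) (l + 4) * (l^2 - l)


(1) = -5*k - 5*sqrt(2)*k/2 + 49/4 + 25*sqrt(2)/2
(2) = -2*b^3 + 5*b^2 - 4*b + 3
(3) = 3*q^5 - 30*q^4 + 15*q^3 + 300*q^2 - 180*q - 864
(4) = 2*p^4 + 3*p^2
(5) = l^3 + 3*l^2 - 4*l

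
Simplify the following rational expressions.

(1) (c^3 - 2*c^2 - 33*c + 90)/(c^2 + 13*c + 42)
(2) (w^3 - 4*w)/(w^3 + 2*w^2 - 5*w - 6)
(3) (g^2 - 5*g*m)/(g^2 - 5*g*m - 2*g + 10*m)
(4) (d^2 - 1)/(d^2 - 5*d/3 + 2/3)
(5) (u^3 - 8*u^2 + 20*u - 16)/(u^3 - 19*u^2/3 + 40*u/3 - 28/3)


(1) = (c^2 - 8*c + 15)/(c + 7)
(2) = (w^2 + 2*w)/(w^2 + 4*w + 3)
(3) = g/(g - 2)
(4) = (3*d + 3)/(3*d - 2)
(5) = (3*u - 12)/(3*u - 7)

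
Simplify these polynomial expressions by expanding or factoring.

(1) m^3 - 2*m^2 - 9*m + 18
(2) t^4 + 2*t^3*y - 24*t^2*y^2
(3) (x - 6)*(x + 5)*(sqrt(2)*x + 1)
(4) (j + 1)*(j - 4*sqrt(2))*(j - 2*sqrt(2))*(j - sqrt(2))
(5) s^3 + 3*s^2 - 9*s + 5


(1) = (m - 3)*(m - 2)*(m + 3)
(2) = t^2*(t - 4*y)*(t + 6*y)
(3) = sqrt(2)*x^3 - sqrt(2)*x^2 + x^2 - 30*sqrt(2)*x - x - 30
(4) = j^4 - 7*sqrt(2)*j^3 + j^3 - 7*sqrt(2)*j^2 + 28*j^2 - 16*sqrt(2)*j + 28*j - 16*sqrt(2)
(5) = (s - 1)^2*(s + 5)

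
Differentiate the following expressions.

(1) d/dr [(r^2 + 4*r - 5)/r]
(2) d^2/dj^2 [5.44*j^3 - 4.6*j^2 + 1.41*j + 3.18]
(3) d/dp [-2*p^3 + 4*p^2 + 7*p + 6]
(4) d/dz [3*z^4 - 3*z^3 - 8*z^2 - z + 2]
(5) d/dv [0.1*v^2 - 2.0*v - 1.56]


(1) = 1 + 5/r^2
(2) = 32.64*j - 9.2
(3) = -6*p^2 + 8*p + 7
(4) = 12*z^3 - 9*z^2 - 16*z - 1
(5) = 0.2*v - 2.0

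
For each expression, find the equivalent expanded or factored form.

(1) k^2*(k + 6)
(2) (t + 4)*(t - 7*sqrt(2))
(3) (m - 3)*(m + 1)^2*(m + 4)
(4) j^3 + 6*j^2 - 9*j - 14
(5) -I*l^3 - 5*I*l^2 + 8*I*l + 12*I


(1) = k^3 + 6*k^2
(2) = t^2 - 7*sqrt(2)*t + 4*t - 28*sqrt(2)
(3) = m^4 + 3*m^3 - 9*m^2 - 23*m - 12
(4) = (j - 2)*(j + 1)*(j + 7)
(5) = (l - 2)*(l + 6)*(-I*l - I)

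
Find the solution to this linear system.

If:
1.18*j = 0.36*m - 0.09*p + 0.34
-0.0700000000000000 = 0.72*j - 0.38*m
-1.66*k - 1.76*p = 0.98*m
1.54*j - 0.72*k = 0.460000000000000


Then:
j = 1.63
k = 2.85
m = 3.28
p = -4.51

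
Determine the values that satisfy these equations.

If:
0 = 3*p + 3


Then:
p = -1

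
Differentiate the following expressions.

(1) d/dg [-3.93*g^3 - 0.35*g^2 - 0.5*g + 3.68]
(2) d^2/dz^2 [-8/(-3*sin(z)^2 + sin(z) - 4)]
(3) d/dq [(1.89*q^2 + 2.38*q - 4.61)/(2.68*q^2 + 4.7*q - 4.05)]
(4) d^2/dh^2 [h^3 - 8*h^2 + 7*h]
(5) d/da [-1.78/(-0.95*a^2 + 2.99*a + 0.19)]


(1) = -11.79*g^2 - 0.7*g - 0.5
(2) = 8*(-36*sin(z)^4 + 9*sin(z)^3 + 101*sin(z)^2 - 22*sin(z) - 22)/(3*sin(z)^2 - sin(z) + 4)^3
(3) = (2.5046*q^2 + 9.4006*q + 12.028)/(7.1824*q^4 + 25.192*q^3 + 0.382*q^2 - 38.07*q + 16.4025)
(4) = 6*h - 16
(5) = (5.3222 - 3.382*a)/(-0.95*a^2 + 2.99*a + 0.19)^2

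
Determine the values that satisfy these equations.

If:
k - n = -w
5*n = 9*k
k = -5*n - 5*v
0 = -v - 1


Then:
k = 1/2
n = 9/10
v = -1
w = 2/5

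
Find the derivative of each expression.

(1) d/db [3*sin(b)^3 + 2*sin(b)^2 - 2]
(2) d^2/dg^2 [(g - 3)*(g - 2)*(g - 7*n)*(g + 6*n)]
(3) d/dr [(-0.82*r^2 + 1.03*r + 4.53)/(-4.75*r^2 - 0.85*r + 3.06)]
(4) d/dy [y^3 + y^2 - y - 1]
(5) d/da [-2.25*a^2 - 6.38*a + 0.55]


(1) = (9*sin(b) + 4)*sin(b)*cos(b)
(2) = 12*g^2 - 6*g*n - 30*g - 84*n^2 + 10*n + 12
(3) = (5.5895*r^2 + 38.0166*r + 7.0023)/(22.5625*r^4 + 8.075*r^3 - 28.3475*r^2 - 5.202*r + 9.3636)
(4) = 3*y^2 + 2*y - 1
(5) = -4.5*a - 6.38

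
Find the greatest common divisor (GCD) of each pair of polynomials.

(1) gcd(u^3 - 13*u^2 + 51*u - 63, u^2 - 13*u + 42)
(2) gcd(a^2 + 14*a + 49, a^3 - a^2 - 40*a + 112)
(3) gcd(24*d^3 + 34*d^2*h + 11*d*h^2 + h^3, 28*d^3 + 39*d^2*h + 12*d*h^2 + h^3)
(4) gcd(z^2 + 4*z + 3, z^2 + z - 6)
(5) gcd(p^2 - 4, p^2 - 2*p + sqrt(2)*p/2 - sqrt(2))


(1) = u - 7
(2) = gcd((a + 7)^2, (a - 4)^2*(a + 7)) = a + 7
(3) = gcd((d + h)*(4*d + h)*(6*d + h), (d + h)*(4*d + h)*(7*d + h)) = 4*d^2 + 5*d*h + h^2
(4) = gcd((z + 1)*(z + 3), (z - 2)*(z + 3)) = z + 3
(5) = p - 2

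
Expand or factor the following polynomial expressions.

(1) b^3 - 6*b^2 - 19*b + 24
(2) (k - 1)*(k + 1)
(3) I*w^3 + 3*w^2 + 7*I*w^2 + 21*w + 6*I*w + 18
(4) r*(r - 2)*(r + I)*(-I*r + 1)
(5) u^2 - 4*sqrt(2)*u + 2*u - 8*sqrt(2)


(1) = (b - 8)*(b - 1)*(b + 3)
(2) = k^2 - 1
(3) = (w + 6)*(w - 3*I)*(I*w + I)
(4) = -I*r^4 + 2*r^3 + 2*I*r^3 - 4*r^2 + I*r^2 - 2*I*r
(5) = (u + 2)*(u - 4*sqrt(2))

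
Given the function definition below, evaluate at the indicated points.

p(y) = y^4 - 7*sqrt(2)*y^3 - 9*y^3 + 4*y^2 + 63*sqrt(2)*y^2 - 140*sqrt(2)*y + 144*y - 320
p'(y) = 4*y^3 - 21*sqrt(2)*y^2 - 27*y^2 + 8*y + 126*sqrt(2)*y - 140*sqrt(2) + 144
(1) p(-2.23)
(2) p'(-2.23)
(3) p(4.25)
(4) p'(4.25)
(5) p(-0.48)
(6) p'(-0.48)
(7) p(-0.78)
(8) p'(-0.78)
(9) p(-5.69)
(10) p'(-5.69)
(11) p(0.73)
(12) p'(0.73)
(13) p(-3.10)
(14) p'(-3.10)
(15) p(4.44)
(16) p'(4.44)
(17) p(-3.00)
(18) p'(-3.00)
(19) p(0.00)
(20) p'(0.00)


(1) = 497.67
(2) = -795.51
(3) = 7.50
(4) = 20.27
(5) = -270.49
(6) = -156.87
(7) = -211.91
(8) = -235.61
(9) = 7531.15
(10) = -3685.97
(11) = -316.87
(12) = 53.27
(13) = 1397.40
(14) = -1295.22
(15) = 9.92
(16) = 5.08
(17) = 1271.12
(18) = -1230.85
(19) = -320.00
(20) = -53.99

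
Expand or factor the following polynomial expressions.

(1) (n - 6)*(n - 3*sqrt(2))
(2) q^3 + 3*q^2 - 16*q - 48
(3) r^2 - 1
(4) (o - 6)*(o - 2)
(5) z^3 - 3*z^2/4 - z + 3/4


(1) = n^2 - 6*n - 3*sqrt(2)*n + 18*sqrt(2)
(2) = (q - 4)*(q + 3)*(q + 4)
(3) = (r - 1)*(r + 1)
(4) = o^2 - 8*o + 12
(5) = (z - 1)*(z - 3/4)*(z + 1)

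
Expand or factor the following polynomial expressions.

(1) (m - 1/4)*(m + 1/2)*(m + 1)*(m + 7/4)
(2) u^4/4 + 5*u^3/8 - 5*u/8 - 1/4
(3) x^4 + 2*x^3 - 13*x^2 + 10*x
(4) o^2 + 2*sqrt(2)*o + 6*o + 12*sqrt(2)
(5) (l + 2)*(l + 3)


(1) = m^4 + 3*m^3 + 37*m^2/16 + 3*m/32 - 7/32
(2) = (u/4 + 1/2)*(u - 1)*(u + 1/2)*(u + 1)
(3) = x*(x - 2)*(x - 1)*(x + 5)
(4) = (o + 6)*(o + 2*sqrt(2))
(5) = l^2 + 5*l + 6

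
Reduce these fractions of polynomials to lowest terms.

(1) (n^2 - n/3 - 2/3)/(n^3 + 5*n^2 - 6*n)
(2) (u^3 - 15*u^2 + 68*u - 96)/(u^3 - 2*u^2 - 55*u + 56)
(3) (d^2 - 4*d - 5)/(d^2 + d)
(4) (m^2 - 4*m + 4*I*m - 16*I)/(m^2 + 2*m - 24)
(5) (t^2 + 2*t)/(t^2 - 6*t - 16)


(1) = (3*n + 2)/(3*n^2 + 18*n)
(2) = (u^2 - 7*u + 12)/(u^2 + 6*u - 7)
(3) = (d - 5)/d
(4) = (m + 4*I)/(m + 6)
(5) = t/(t - 8)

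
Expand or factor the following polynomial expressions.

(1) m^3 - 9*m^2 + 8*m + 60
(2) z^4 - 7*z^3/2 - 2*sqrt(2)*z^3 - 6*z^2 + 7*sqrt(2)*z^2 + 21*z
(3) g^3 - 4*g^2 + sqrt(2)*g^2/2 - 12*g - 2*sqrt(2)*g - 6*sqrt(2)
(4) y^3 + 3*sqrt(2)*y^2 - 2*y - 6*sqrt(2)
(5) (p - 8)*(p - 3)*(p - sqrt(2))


(1) = (m - 6)*(m - 5)*(m + 2)
(2) = z*(z - 7/2)*(z - 3*sqrt(2))*(z + sqrt(2))
(3) = (g - 6)*(g + 2)*(g + sqrt(2)/2)
(4) = (y - sqrt(2))*(y + sqrt(2))*(y + 3*sqrt(2))
(5) = p^3 - 11*p^2 - sqrt(2)*p^2 + 11*sqrt(2)*p + 24*p - 24*sqrt(2)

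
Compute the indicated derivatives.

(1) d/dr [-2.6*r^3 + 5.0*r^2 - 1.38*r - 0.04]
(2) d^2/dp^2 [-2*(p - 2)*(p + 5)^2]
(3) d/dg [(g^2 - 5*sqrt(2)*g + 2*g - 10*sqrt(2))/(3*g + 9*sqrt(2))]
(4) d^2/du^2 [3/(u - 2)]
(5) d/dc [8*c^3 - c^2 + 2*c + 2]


(1) = -7.8*r^2 + 10.0*r - 1.38
(2) = -12*p - 32
(3) = (g^2 + 6*sqrt(2)*g - 30 + 16*sqrt(2))/(3*(g^2 + 6*sqrt(2)*g + 18))
(4) = 6/(u - 2)^3
(5) = 24*c^2 - 2*c + 2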